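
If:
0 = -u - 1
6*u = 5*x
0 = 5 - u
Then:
No Solution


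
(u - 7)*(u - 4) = u^2 - 11*u + 28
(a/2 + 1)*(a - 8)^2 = a^3/2 - 7*a^2 + 16*a + 64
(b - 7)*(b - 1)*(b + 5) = b^3 - 3*b^2 - 33*b + 35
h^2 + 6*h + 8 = (h + 2)*(h + 4)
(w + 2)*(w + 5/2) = w^2 + 9*w/2 + 5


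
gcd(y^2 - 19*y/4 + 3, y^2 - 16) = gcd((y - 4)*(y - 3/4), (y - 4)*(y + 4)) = y - 4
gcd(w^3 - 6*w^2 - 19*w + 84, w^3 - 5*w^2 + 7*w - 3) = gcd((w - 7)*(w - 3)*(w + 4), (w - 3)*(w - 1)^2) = w - 3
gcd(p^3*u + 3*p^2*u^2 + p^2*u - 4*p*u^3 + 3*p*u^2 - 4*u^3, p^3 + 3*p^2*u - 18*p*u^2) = 1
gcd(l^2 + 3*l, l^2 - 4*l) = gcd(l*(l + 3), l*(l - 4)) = l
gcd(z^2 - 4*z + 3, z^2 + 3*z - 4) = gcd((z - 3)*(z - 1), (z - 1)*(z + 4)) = z - 1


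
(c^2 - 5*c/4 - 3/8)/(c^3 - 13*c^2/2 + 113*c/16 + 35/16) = 2*(2*c - 3)/(4*c^2 - 27*c + 35)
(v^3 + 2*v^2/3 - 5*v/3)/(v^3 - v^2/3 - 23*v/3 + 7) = v*(3*v + 5)/(3*v^2 + 2*v - 21)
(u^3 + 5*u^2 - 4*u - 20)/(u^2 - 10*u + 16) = (u^2 + 7*u + 10)/(u - 8)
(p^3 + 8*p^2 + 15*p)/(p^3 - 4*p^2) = (p^2 + 8*p + 15)/(p*(p - 4))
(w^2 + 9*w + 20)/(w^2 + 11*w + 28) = (w + 5)/(w + 7)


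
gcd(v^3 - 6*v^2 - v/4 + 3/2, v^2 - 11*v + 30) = v - 6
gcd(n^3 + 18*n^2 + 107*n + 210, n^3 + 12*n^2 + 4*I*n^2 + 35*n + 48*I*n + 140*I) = n^2 + 12*n + 35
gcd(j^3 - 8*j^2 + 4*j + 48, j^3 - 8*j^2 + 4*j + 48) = j^3 - 8*j^2 + 4*j + 48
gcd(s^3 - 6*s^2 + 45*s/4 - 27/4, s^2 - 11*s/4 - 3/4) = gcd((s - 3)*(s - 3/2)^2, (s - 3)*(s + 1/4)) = s - 3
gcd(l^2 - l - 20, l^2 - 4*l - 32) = l + 4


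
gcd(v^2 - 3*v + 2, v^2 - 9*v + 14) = v - 2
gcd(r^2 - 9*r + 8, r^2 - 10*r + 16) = r - 8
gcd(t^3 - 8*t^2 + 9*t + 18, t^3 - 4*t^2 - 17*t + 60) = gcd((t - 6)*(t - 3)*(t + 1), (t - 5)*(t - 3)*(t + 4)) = t - 3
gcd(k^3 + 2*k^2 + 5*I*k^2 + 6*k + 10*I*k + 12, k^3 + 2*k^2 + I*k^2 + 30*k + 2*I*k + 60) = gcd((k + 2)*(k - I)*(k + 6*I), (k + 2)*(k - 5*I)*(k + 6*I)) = k^2 + k*(2 + 6*I) + 12*I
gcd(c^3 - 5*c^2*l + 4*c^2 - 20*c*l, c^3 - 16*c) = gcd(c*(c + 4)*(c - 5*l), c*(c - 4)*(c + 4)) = c^2 + 4*c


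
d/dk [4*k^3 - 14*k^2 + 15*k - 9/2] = 12*k^2 - 28*k + 15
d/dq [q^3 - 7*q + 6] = 3*q^2 - 7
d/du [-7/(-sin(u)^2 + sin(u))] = 7*(-2/tan(u) + cos(u)/sin(u)^2)/(sin(u) - 1)^2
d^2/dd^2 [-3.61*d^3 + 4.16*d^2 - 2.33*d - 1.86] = 8.32 - 21.66*d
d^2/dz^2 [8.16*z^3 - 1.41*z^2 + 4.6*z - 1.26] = 48.96*z - 2.82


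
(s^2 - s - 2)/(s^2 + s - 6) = (s + 1)/(s + 3)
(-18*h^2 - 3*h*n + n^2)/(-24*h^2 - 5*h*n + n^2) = (6*h - n)/(8*h - n)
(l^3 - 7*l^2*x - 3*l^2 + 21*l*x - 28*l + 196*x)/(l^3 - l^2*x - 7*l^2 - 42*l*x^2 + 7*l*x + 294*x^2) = (l + 4)/(l + 6*x)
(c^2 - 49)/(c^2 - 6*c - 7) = (c + 7)/(c + 1)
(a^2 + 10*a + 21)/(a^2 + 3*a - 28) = (a + 3)/(a - 4)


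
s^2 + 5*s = s*(s + 5)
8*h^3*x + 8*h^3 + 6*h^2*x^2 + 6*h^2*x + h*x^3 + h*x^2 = (2*h + x)*(4*h + x)*(h*x + h)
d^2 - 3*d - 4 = (d - 4)*(d + 1)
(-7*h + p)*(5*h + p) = -35*h^2 - 2*h*p + p^2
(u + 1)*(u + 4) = u^2 + 5*u + 4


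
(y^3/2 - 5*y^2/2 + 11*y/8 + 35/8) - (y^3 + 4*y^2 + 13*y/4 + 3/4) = -y^3/2 - 13*y^2/2 - 15*y/8 + 29/8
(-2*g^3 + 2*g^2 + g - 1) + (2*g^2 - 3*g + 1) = -2*g^3 + 4*g^2 - 2*g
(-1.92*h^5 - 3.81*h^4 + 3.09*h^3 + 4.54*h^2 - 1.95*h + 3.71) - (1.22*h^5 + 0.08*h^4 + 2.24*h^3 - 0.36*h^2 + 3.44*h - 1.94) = -3.14*h^5 - 3.89*h^4 + 0.85*h^3 + 4.9*h^2 - 5.39*h + 5.65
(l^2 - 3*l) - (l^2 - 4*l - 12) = l + 12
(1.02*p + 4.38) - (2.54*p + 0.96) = 3.42 - 1.52*p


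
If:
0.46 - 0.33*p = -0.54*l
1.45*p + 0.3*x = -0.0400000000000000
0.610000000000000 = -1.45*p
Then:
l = -1.11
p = -0.42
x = 1.90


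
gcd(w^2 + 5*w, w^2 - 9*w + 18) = 1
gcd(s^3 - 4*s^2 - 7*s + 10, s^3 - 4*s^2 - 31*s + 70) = 1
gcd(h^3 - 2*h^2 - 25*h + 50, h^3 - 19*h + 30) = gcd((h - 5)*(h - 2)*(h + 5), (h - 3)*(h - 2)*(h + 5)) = h^2 + 3*h - 10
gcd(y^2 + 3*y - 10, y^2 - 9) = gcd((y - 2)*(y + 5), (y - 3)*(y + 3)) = 1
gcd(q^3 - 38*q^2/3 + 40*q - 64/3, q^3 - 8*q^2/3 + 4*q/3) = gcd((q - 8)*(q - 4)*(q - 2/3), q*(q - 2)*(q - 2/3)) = q - 2/3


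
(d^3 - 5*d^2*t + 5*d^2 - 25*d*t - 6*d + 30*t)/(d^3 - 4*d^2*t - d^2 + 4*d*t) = (-d^2 + 5*d*t - 6*d + 30*t)/(d*(-d + 4*t))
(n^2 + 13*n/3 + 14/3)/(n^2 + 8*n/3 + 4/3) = (3*n + 7)/(3*n + 2)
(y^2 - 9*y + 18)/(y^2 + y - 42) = (y - 3)/(y + 7)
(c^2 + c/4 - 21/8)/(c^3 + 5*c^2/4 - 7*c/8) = (2*c - 3)/(c*(2*c - 1))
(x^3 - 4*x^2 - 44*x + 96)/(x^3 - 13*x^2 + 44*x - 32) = (x^2 + 4*x - 12)/(x^2 - 5*x + 4)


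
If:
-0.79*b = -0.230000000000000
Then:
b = 0.29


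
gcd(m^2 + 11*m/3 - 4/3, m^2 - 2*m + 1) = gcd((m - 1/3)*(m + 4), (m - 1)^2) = 1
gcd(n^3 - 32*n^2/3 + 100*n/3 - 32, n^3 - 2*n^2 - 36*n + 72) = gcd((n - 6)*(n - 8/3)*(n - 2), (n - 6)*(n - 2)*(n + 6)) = n^2 - 8*n + 12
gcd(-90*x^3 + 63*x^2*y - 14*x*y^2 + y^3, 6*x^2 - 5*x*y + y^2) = 3*x - y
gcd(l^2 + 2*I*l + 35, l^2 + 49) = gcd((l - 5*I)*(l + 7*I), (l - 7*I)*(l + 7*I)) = l + 7*I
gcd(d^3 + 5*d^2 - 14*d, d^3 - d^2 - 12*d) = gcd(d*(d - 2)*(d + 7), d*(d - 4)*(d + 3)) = d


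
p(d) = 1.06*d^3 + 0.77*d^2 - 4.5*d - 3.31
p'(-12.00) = 434.94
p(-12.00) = -1670.11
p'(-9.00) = 239.22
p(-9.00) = -673.18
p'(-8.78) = 227.12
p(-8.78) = -621.89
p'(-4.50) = 52.96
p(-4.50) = -64.06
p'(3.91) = 50.14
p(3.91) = 54.23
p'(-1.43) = -0.20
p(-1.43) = 1.60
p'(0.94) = -0.24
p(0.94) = -5.98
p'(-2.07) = 5.94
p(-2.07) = -0.10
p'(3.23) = 33.65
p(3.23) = 25.91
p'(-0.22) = -4.68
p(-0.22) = -2.29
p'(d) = 3.18*d^2 + 1.54*d - 4.5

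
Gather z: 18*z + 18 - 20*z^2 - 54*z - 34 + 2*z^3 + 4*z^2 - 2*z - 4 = 2*z^3 - 16*z^2 - 38*z - 20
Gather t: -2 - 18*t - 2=-18*t - 4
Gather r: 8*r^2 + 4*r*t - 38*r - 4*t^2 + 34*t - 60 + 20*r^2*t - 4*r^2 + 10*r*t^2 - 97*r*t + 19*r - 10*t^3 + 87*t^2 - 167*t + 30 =r^2*(20*t + 4) + r*(10*t^2 - 93*t - 19) - 10*t^3 + 83*t^2 - 133*t - 30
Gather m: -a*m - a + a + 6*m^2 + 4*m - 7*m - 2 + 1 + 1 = 6*m^2 + m*(-a - 3)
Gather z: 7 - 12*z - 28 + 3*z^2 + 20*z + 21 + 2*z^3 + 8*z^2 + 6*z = 2*z^3 + 11*z^2 + 14*z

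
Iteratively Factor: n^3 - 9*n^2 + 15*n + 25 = (n - 5)*(n^2 - 4*n - 5) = (n - 5)*(n + 1)*(n - 5)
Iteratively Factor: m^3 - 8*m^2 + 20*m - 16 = (m - 2)*(m^2 - 6*m + 8) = (m - 4)*(m - 2)*(m - 2)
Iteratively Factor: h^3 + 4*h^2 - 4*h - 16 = (h + 2)*(h^2 + 2*h - 8) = (h + 2)*(h + 4)*(h - 2)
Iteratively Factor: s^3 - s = (s)*(s^2 - 1) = s*(s + 1)*(s - 1)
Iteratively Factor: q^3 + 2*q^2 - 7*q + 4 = (q - 1)*(q^2 + 3*q - 4) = (q - 1)^2*(q + 4)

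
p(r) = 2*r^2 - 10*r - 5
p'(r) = 4*r - 10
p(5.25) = -2.38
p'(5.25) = 11.00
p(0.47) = -9.26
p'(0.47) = -8.12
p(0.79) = -11.65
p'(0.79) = -6.84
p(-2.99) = 42.78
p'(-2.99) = -21.96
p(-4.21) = 72.55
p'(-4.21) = -26.84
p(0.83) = -11.92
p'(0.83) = -6.68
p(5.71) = 3.11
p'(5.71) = 12.84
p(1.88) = -16.73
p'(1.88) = -2.48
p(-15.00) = 595.00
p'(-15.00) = -70.00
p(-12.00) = 403.00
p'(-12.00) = -58.00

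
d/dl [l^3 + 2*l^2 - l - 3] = 3*l^2 + 4*l - 1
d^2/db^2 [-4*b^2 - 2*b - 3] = -8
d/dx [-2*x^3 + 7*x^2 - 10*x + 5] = -6*x^2 + 14*x - 10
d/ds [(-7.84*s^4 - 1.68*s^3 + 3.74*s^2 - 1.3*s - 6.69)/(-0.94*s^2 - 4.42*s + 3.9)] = (14.7392*s^5 + 105.5376*s^4 - 107.4528*s^3 - 37.4088*s^2 + 16.5948*s - 34.6398)/(0.8836*s^4 + 8.3096*s^3 + 12.2044*s^2 - 34.476*s + 15.21)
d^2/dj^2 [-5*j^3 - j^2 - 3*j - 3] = -30*j - 2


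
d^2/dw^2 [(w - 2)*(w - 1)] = 2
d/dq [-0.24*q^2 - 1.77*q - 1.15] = -0.48*q - 1.77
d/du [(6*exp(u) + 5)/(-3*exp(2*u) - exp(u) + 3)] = ((6*exp(u) + 1)*(6*exp(u) + 5) - 18*exp(2*u) - 6*exp(u) + 18)*exp(u)/(3*exp(2*u) + exp(u) - 3)^2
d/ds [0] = 0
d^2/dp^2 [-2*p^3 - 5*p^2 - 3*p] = -12*p - 10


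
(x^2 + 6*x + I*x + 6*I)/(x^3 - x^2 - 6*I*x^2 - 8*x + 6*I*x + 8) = (x^2 + x*(6 + I) + 6*I)/(x^3 + x^2*(-1 - 6*I) + x*(-8 + 6*I) + 8)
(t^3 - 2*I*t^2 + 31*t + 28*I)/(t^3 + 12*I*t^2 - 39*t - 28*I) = (t - 7*I)/(t + 7*I)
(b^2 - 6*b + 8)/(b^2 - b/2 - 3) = 2*(b - 4)/(2*b + 3)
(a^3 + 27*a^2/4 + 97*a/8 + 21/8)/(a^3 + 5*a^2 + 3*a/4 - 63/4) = (4*a + 1)/(2*(2*a - 3))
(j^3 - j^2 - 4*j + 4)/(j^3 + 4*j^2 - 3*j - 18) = (j^2 + j - 2)/(j^2 + 6*j + 9)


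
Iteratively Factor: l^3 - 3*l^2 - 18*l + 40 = (l + 4)*(l^2 - 7*l + 10) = (l - 5)*(l + 4)*(l - 2)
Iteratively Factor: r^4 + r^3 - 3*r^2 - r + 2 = (r + 1)*(r^3 - 3*r + 2) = (r + 1)*(r + 2)*(r^2 - 2*r + 1) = (r - 1)*(r + 1)*(r + 2)*(r - 1)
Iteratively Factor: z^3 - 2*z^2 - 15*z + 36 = (z + 4)*(z^2 - 6*z + 9) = (z - 3)*(z + 4)*(z - 3)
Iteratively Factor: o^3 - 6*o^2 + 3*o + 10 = (o - 2)*(o^2 - 4*o - 5) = (o - 5)*(o - 2)*(o + 1)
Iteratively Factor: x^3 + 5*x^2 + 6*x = (x)*(x^2 + 5*x + 6) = x*(x + 3)*(x + 2)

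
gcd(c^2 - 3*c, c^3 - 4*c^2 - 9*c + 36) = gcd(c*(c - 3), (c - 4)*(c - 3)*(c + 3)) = c - 3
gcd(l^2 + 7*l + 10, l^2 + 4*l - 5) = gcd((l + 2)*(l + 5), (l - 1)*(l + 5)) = l + 5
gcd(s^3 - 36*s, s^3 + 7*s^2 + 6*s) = s^2 + 6*s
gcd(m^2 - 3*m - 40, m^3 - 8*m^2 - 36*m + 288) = m - 8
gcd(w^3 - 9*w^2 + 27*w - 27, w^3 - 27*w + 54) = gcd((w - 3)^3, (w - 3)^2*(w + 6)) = w^2 - 6*w + 9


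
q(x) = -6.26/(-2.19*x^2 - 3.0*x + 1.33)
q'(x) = -6.26*(4.38*x + 3.0)/(-2.19*x^2 - 3.0*x + 1.33)^2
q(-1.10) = -3.16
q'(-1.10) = 2.90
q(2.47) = 0.32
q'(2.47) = -0.23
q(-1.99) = 4.56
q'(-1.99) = 18.99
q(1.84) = 0.54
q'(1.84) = -0.51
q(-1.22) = -3.62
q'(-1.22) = 4.90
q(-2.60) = 1.10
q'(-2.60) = 1.63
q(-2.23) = 2.18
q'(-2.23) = 5.14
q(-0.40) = -2.87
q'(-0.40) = -1.64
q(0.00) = -4.71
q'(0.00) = -10.62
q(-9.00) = 0.04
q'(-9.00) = 0.01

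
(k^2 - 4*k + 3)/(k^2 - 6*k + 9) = (k - 1)/(k - 3)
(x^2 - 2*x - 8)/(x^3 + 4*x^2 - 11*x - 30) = (x - 4)/(x^2 + 2*x - 15)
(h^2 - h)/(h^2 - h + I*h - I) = h/(h + I)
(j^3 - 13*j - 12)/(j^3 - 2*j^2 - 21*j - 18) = (j - 4)/(j - 6)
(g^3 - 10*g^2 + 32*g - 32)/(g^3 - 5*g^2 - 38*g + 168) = (g^2 - 6*g + 8)/(g^2 - g - 42)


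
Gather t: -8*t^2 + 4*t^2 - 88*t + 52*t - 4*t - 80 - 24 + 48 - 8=-4*t^2 - 40*t - 64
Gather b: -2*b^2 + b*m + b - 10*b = -2*b^2 + b*(m - 9)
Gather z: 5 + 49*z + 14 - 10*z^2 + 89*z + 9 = -10*z^2 + 138*z + 28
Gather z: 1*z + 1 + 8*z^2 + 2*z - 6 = 8*z^2 + 3*z - 5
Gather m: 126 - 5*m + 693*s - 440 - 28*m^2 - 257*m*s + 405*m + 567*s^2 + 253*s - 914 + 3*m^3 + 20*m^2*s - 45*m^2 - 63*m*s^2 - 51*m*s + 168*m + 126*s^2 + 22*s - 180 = 3*m^3 + m^2*(20*s - 73) + m*(-63*s^2 - 308*s + 568) + 693*s^2 + 968*s - 1408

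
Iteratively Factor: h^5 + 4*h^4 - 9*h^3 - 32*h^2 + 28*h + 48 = (h + 3)*(h^4 + h^3 - 12*h^2 + 4*h + 16) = (h + 1)*(h + 3)*(h^3 - 12*h + 16) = (h - 2)*(h + 1)*(h + 3)*(h^2 + 2*h - 8) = (h - 2)^2*(h + 1)*(h + 3)*(h + 4)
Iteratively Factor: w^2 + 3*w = (w + 3)*(w)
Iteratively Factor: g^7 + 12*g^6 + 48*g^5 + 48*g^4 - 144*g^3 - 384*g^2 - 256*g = (g + 2)*(g^6 + 10*g^5 + 28*g^4 - 8*g^3 - 128*g^2 - 128*g) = (g - 2)*(g + 2)*(g^5 + 12*g^4 + 52*g^3 + 96*g^2 + 64*g) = (g - 2)*(g + 2)^2*(g^4 + 10*g^3 + 32*g^2 + 32*g) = g*(g - 2)*(g + 2)^2*(g^3 + 10*g^2 + 32*g + 32) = g*(g - 2)*(g + 2)^2*(g + 4)*(g^2 + 6*g + 8) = g*(g - 2)*(g + 2)^3*(g + 4)*(g + 4)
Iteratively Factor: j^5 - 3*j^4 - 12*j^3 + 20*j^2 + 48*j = (j + 2)*(j^4 - 5*j^3 - 2*j^2 + 24*j) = j*(j + 2)*(j^3 - 5*j^2 - 2*j + 24) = j*(j - 4)*(j + 2)*(j^2 - j - 6) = j*(j - 4)*(j + 2)^2*(j - 3)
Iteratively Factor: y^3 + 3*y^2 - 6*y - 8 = (y + 1)*(y^2 + 2*y - 8) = (y - 2)*(y + 1)*(y + 4)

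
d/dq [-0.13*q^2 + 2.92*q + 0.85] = 2.92 - 0.26*q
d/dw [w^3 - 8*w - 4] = 3*w^2 - 8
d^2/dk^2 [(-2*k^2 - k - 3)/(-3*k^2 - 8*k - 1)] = 6*(-13*k^3 + 21*k^2 + 69*k + 59)/(27*k^6 + 216*k^5 + 603*k^4 + 656*k^3 + 201*k^2 + 24*k + 1)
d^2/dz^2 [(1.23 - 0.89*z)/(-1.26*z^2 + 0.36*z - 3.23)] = ((3.7404 - 6.7284*z)*(1.26*z^2 - 0.36*z + 3.23) + (0.89*z - 1.23)*(2.52*z - 0.36)*(5.04*z - 0.72))/(1.26*z^2 - 0.36*z + 3.23)^3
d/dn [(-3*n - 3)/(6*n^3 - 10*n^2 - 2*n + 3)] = 3*(12*n^3 + 8*n^2 - 20*n - 5)/(36*n^6 - 120*n^5 + 76*n^4 + 76*n^3 - 56*n^2 - 12*n + 9)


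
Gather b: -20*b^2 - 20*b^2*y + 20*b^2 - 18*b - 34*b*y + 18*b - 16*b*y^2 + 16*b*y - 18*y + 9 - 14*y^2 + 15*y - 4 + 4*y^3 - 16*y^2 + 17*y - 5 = -20*b^2*y + b*(-16*y^2 - 18*y) + 4*y^3 - 30*y^2 + 14*y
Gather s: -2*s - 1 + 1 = -2*s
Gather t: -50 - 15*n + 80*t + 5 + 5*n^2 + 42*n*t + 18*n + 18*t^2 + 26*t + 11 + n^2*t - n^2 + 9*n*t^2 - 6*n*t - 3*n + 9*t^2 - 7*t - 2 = 4*n^2 + t^2*(9*n + 27) + t*(n^2 + 36*n + 99) - 36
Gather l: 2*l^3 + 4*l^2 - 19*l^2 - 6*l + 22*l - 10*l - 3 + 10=2*l^3 - 15*l^2 + 6*l + 7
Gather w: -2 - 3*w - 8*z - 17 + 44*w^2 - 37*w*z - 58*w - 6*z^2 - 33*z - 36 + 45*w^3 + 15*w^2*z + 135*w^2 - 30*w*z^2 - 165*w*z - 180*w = 45*w^3 + w^2*(15*z + 179) + w*(-30*z^2 - 202*z - 241) - 6*z^2 - 41*z - 55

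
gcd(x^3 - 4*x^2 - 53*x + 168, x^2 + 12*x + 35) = x + 7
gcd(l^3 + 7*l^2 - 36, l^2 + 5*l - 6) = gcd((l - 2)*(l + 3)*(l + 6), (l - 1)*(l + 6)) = l + 6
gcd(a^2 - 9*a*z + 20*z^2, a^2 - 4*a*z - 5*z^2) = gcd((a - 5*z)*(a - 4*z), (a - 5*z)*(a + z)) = -a + 5*z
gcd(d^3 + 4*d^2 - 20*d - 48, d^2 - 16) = d - 4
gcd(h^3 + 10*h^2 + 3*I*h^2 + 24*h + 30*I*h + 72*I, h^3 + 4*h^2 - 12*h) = h + 6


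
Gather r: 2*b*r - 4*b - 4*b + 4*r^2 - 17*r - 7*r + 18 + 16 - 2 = -8*b + 4*r^2 + r*(2*b - 24) + 32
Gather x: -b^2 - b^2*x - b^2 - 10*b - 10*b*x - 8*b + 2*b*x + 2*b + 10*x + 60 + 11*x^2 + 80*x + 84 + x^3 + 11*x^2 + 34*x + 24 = -2*b^2 - 16*b + x^3 + 22*x^2 + x*(-b^2 - 8*b + 124) + 168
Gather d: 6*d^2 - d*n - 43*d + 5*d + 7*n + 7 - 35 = 6*d^2 + d*(-n - 38) + 7*n - 28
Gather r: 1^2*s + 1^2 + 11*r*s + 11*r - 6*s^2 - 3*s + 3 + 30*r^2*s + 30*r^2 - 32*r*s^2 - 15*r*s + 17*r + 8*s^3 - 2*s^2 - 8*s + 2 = r^2*(30*s + 30) + r*(-32*s^2 - 4*s + 28) + 8*s^3 - 8*s^2 - 10*s + 6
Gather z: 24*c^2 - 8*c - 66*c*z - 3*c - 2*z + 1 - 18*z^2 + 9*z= 24*c^2 - 11*c - 18*z^2 + z*(7 - 66*c) + 1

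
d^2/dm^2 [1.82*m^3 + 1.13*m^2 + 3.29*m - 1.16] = 10.92*m + 2.26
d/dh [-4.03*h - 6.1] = -4.03000000000000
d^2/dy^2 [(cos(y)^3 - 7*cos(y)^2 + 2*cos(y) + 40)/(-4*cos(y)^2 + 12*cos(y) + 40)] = cos(y)/4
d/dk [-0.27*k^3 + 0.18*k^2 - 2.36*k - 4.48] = -0.81*k^2 + 0.36*k - 2.36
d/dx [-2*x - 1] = -2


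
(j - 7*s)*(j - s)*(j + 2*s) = j^3 - 6*j^2*s - 9*j*s^2 + 14*s^3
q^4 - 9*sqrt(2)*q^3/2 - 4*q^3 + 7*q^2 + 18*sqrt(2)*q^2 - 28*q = q*(q - 4)*(q - 7*sqrt(2)/2)*(q - sqrt(2))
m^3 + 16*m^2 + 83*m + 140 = (m + 4)*(m + 5)*(m + 7)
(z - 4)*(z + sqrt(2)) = z^2 - 4*z + sqrt(2)*z - 4*sqrt(2)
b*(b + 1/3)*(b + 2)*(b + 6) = b^4 + 25*b^3/3 + 44*b^2/3 + 4*b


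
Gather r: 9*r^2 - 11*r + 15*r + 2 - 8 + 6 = 9*r^2 + 4*r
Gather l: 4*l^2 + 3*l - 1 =4*l^2 + 3*l - 1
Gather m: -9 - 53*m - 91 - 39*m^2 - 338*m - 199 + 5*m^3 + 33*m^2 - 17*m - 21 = 5*m^3 - 6*m^2 - 408*m - 320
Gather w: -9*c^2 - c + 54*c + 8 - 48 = -9*c^2 + 53*c - 40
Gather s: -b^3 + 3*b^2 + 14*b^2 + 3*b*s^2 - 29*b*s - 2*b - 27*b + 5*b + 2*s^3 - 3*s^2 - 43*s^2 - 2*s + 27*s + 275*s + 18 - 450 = -b^3 + 17*b^2 - 24*b + 2*s^3 + s^2*(3*b - 46) + s*(300 - 29*b) - 432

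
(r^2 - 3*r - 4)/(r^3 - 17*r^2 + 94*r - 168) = (r + 1)/(r^2 - 13*r + 42)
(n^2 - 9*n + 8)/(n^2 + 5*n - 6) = (n - 8)/(n + 6)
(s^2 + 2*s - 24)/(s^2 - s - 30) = (-s^2 - 2*s + 24)/(-s^2 + s + 30)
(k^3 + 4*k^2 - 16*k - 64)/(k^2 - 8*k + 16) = (k^2 + 8*k + 16)/(k - 4)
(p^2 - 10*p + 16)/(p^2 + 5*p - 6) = (p^2 - 10*p + 16)/(p^2 + 5*p - 6)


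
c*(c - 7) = c^2 - 7*c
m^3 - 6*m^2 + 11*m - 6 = (m - 3)*(m - 2)*(m - 1)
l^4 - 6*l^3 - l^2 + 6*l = l*(l - 6)*(l - 1)*(l + 1)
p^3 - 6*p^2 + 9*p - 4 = (p - 4)*(p - 1)^2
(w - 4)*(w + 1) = w^2 - 3*w - 4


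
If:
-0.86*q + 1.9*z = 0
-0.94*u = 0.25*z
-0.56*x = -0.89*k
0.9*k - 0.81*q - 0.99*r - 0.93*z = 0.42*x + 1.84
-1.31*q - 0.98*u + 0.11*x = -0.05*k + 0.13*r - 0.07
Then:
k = 11.7166293674116*z - 1.60386204335515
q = 2.2093023255814*z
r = 0.00462772141642402*z - 2.23525042937381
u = -0.265957446808511*z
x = 18.6210716732077*z - 2.54899503318943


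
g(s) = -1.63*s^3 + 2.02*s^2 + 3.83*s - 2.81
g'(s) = -4.89*s^2 + 4.04*s + 3.83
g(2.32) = -3.41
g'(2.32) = -13.12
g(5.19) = -156.39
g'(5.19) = -106.92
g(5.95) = -251.86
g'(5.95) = -145.25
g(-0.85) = -3.61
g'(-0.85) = -3.14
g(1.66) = 1.66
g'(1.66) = -2.94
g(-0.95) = -3.23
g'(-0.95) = -4.42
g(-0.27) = -3.66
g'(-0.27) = 2.38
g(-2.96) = 45.82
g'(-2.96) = -50.97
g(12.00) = -2482.61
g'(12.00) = -651.85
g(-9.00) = 1314.61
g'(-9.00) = -428.62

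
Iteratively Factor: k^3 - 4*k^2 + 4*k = (k - 2)*(k^2 - 2*k) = k*(k - 2)*(k - 2)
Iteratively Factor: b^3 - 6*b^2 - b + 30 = (b - 3)*(b^2 - 3*b - 10) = (b - 5)*(b - 3)*(b + 2)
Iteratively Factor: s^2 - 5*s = (s)*(s - 5)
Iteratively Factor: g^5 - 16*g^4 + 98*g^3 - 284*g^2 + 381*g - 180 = (g - 3)*(g^4 - 13*g^3 + 59*g^2 - 107*g + 60) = (g - 3)*(g - 1)*(g^3 - 12*g^2 + 47*g - 60) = (g - 5)*(g - 3)*(g - 1)*(g^2 - 7*g + 12) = (g - 5)*(g - 4)*(g - 3)*(g - 1)*(g - 3)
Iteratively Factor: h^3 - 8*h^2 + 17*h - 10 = (h - 1)*(h^2 - 7*h + 10) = (h - 5)*(h - 1)*(h - 2)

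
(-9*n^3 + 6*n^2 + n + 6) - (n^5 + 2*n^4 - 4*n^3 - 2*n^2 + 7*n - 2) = -n^5 - 2*n^4 - 5*n^3 + 8*n^2 - 6*n + 8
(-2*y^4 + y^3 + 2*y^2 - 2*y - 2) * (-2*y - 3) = 4*y^5 + 4*y^4 - 7*y^3 - 2*y^2 + 10*y + 6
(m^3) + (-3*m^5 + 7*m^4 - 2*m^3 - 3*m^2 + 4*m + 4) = -3*m^5 + 7*m^4 - m^3 - 3*m^2 + 4*m + 4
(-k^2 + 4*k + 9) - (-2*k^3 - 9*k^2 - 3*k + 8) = 2*k^3 + 8*k^2 + 7*k + 1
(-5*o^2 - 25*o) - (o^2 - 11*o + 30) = -6*o^2 - 14*o - 30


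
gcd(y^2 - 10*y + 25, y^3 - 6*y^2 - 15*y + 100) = y^2 - 10*y + 25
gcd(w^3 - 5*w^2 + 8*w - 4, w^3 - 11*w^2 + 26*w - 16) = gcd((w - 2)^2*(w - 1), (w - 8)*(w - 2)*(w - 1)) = w^2 - 3*w + 2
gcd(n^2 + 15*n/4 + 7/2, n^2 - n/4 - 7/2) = n + 7/4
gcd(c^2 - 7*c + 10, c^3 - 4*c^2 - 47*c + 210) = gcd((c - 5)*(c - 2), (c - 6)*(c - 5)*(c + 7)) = c - 5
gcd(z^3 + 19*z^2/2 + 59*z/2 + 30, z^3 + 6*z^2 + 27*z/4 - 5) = z^2 + 13*z/2 + 10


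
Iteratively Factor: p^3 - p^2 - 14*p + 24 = (p - 2)*(p^2 + p - 12) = (p - 3)*(p - 2)*(p + 4)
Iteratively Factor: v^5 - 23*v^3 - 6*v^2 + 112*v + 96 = (v + 1)*(v^4 - v^3 - 22*v^2 + 16*v + 96) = (v - 3)*(v + 1)*(v^3 + 2*v^2 - 16*v - 32) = (v - 4)*(v - 3)*(v + 1)*(v^2 + 6*v + 8) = (v - 4)*(v - 3)*(v + 1)*(v + 4)*(v + 2)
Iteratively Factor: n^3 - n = (n + 1)*(n^2 - n) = (n - 1)*(n + 1)*(n)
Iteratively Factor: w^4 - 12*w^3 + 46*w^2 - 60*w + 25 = (w - 5)*(w^3 - 7*w^2 + 11*w - 5) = (w - 5)*(w - 1)*(w^2 - 6*w + 5) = (w - 5)^2*(w - 1)*(w - 1)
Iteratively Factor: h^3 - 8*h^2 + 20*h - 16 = (h - 4)*(h^2 - 4*h + 4) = (h - 4)*(h - 2)*(h - 2)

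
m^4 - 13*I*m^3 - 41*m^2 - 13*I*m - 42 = (m - 7*I)*(m - 6*I)*(m - I)*(m + I)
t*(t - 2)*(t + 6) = t^3 + 4*t^2 - 12*t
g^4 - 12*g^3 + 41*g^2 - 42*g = g*(g - 7)*(g - 3)*(g - 2)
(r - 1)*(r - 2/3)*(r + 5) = r^3 + 10*r^2/3 - 23*r/3 + 10/3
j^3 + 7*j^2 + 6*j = j*(j + 1)*(j + 6)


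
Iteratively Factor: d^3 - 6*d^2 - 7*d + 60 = (d + 3)*(d^2 - 9*d + 20) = (d - 4)*(d + 3)*(d - 5)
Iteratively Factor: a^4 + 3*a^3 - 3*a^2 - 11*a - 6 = (a - 2)*(a^3 + 5*a^2 + 7*a + 3) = (a - 2)*(a + 1)*(a^2 + 4*a + 3) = (a - 2)*(a + 1)*(a + 3)*(a + 1)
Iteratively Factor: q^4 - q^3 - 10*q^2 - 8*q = (q + 2)*(q^3 - 3*q^2 - 4*q) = (q - 4)*(q + 2)*(q^2 + q) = q*(q - 4)*(q + 2)*(q + 1)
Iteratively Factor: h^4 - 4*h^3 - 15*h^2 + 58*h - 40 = (h - 1)*(h^3 - 3*h^2 - 18*h + 40) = (h - 1)*(h + 4)*(h^2 - 7*h + 10) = (h - 2)*(h - 1)*(h + 4)*(h - 5)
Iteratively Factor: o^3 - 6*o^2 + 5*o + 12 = (o + 1)*(o^2 - 7*o + 12) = (o - 4)*(o + 1)*(o - 3)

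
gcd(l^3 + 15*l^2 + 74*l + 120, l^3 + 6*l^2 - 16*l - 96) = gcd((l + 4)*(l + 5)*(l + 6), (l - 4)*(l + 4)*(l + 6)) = l^2 + 10*l + 24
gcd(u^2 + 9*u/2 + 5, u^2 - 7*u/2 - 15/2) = 1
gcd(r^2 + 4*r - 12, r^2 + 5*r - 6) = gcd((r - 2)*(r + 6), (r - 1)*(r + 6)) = r + 6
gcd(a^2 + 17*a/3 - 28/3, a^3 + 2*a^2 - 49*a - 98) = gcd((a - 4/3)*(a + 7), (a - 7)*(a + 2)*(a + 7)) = a + 7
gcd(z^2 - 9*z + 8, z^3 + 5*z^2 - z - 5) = z - 1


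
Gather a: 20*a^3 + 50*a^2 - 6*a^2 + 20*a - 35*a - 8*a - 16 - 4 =20*a^3 + 44*a^2 - 23*a - 20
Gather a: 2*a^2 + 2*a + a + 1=2*a^2 + 3*a + 1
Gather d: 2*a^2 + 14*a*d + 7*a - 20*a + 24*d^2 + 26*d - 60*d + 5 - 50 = 2*a^2 - 13*a + 24*d^2 + d*(14*a - 34) - 45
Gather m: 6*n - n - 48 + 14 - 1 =5*n - 35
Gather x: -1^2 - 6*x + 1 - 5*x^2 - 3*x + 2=-5*x^2 - 9*x + 2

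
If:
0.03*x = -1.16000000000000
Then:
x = -38.67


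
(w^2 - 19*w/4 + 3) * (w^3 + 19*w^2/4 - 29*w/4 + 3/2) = w^5 - 429*w^3/16 + 803*w^2/16 - 231*w/8 + 9/2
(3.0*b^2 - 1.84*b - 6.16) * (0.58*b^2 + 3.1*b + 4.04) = 1.74*b^4 + 8.2328*b^3 + 2.8432*b^2 - 26.5296*b - 24.8864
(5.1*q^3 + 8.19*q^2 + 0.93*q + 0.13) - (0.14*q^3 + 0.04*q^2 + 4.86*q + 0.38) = 4.96*q^3 + 8.15*q^2 - 3.93*q - 0.25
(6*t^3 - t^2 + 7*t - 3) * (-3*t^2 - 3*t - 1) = -18*t^5 - 15*t^4 - 24*t^3 - 11*t^2 + 2*t + 3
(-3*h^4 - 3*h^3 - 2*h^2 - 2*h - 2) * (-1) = 3*h^4 + 3*h^3 + 2*h^2 + 2*h + 2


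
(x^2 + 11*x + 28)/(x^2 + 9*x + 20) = (x + 7)/(x + 5)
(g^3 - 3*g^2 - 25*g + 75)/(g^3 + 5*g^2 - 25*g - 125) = (g - 3)/(g + 5)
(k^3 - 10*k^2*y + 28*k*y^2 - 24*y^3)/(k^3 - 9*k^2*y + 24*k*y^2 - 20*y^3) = (-k + 6*y)/(-k + 5*y)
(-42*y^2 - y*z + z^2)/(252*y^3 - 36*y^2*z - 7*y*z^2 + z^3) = -1/(6*y - z)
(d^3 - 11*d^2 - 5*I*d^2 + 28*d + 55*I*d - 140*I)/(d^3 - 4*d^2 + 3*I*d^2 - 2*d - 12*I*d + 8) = (d^2 - d*(7 + 5*I) + 35*I)/(d^2 + 3*I*d - 2)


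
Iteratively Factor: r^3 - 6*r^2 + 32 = (r - 4)*(r^2 - 2*r - 8) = (r - 4)*(r + 2)*(r - 4)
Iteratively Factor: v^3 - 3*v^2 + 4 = (v - 2)*(v^2 - v - 2) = (v - 2)*(v + 1)*(v - 2)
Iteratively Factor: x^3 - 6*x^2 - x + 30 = (x - 3)*(x^2 - 3*x - 10) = (x - 3)*(x + 2)*(x - 5)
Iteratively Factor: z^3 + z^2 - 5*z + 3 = (z + 3)*(z^2 - 2*z + 1) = (z - 1)*(z + 3)*(z - 1)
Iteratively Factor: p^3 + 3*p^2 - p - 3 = (p + 3)*(p^2 - 1) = (p + 1)*(p + 3)*(p - 1)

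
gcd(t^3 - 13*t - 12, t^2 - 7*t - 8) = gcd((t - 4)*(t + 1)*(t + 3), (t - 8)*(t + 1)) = t + 1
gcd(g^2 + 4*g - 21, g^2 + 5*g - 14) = g + 7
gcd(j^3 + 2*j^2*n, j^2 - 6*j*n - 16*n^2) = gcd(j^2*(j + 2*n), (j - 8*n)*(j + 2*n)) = j + 2*n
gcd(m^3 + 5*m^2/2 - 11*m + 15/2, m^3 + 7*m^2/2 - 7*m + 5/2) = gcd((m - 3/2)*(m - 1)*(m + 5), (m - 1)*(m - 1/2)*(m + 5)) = m^2 + 4*m - 5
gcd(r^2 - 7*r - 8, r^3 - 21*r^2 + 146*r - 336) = r - 8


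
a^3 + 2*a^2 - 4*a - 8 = (a - 2)*(a + 2)^2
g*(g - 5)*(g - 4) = g^3 - 9*g^2 + 20*g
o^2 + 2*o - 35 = (o - 5)*(o + 7)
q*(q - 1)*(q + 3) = q^3 + 2*q^2 - 3*q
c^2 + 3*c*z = c*(c + 3*z)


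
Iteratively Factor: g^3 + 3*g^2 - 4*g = (g - 1)*(g^2 + 4*g) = g*(g - 1)*(g + 4)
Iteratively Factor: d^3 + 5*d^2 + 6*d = (d + 3)*(d^2 + 2*d) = d*(d + 3)*(d + 2)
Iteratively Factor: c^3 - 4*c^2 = (c)*(c^2 - 4*c) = c^2*(c - 4)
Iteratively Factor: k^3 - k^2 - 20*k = (k)*(k^2 - k - 20) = k*(k - 5)*(k + 4)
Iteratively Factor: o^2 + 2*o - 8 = (o - 2)*(o + 4)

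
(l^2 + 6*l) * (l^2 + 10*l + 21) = l^4 + 16*l^3 + 81*l^2 + 126*l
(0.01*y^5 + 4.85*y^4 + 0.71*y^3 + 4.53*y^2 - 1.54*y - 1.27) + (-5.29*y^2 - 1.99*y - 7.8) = 0.01*y^5 + 4.85*y^4 + 0.71*y^3 - 0.76*y^2 - 3.53*y - 9.07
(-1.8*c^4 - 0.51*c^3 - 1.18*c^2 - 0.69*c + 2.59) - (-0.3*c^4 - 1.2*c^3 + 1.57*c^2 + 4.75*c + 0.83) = -1.5*c^4 + 0.69*c^3 - 2.75*c^2 - 5.44*c + 1.76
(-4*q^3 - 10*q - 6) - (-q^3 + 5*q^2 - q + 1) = -3*q^3 - 5*q^2 - 9*q - 7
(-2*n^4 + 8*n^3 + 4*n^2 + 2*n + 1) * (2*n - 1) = -4*n^5 + 18*n^4 - 1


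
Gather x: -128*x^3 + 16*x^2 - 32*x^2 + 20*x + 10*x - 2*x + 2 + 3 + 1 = -128*x^3 - 16*x^2 + 28*x + 6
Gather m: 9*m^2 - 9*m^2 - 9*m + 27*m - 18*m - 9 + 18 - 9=0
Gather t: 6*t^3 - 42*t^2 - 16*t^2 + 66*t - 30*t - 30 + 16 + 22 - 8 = 6*t^3 - 58*t^2 + 36*t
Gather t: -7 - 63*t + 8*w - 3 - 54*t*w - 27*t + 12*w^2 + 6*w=t*(-54*w - 90) + 12*w^2 + 14*w - 10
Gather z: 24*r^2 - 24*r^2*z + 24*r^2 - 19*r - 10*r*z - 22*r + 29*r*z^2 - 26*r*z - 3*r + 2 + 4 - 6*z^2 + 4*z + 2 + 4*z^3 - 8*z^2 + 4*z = 48*r^2 - 44*r + 4*z^3 + z^2*(29*r - 14) + z*(-24*r^2 - 36*r + 8) + 8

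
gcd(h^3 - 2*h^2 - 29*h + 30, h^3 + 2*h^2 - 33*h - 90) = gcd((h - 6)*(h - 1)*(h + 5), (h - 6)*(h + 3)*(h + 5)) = h^2 - h - 30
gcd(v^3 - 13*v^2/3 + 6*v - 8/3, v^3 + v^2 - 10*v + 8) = v^2 - 3*v + 2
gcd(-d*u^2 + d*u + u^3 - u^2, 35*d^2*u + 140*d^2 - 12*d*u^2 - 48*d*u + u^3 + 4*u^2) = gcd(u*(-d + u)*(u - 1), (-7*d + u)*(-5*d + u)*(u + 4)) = 1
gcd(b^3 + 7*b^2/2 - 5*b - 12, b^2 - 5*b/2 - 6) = b + 3/2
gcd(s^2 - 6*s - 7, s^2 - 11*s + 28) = s - 7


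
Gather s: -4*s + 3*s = -s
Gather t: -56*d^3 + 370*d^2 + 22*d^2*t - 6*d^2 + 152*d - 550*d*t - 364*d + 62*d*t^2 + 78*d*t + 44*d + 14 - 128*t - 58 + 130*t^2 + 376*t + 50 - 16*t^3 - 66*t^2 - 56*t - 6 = -56*d^3 + 364*d^2 - 168*d - 16*t^3 + t^2*(62*d + 64) + t*(22*d^2 - 472*d + 192)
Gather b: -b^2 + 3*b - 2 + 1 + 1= -b^2 + 3*b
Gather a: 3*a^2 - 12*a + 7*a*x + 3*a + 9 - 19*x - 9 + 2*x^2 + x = 3*a^2 + a*(7*x - 9) + 2*x^2 - 18*x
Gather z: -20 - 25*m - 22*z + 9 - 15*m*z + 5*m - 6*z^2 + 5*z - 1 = -20*m - 6*z^2 + z*(-15*m - 17) - 12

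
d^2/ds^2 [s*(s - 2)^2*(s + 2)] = 12*s^2 - 12*s - 8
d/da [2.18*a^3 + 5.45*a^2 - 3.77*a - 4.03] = 6.54*a^2 + 10.9*a - 3.77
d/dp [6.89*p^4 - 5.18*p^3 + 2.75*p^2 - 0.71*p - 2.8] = 27.56*p^3 - 15.54*p^2 + 5.5*p - 0.71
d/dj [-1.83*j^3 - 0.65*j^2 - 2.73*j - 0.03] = -5.49*j^2 - 1.3*j - 2.73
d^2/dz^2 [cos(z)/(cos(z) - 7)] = 7*(sin(z)^2 - 7*cos(z) + 1)/(cos(z) - 7)^3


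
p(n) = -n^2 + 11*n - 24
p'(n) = 11 - 2*n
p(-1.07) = -36.91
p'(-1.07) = 13.14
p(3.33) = 1.54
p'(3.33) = 4.34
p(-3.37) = -72.43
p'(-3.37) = 17.74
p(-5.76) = -120.54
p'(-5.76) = 22.52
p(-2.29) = -54.43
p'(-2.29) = 15.58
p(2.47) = -2.93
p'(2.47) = 6.06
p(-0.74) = -32.69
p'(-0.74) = 12.48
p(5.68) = 6.22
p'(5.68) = -0.36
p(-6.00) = -126.00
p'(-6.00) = 23.00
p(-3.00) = -66.00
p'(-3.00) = 17.00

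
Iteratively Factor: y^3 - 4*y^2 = (y)*(y^2 - 4*y) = y*(y - 4)*(y)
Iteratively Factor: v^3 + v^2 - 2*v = (v)*(v^2 + v - 2) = v*(v - 1)*(v + 2)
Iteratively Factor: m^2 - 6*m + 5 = (m - 5)*(m - 1)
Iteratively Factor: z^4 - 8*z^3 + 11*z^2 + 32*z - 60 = (z - 5)*(z^3 - 3*z^2 - 4*z + 12) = (z - 5)*(z + 2)*(z^2 - 5*z + 6) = (z - 5)*(z - 2)*(z + 2)*(z - 3)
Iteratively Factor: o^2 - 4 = (o - 2)*(o + 2)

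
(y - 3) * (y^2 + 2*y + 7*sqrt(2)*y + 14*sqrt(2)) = y^3 - y^2 + 7*sqrt(2)*y^2 - 7*sqrt(2)*y - 6*y - 42*sqrt(2)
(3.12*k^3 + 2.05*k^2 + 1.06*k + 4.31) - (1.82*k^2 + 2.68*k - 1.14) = 3.12*k^3 + 0.23*k^2 - 1.62*k + 5.45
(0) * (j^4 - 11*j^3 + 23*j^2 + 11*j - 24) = 0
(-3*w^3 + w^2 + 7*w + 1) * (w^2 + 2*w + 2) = -3*w^5 - 5*w^4 + 3*w^3 + 17*w^2 + 16*w + 2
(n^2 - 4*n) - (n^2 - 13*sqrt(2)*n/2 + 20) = -4*n + 13*sqrt(2)*n/2 - 20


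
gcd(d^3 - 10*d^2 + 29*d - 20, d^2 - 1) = d - 1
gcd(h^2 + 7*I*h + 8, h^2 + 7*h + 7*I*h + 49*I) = 1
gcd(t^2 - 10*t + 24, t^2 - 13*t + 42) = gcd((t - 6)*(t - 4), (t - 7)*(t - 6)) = t - 6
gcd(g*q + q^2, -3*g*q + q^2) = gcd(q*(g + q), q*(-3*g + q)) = q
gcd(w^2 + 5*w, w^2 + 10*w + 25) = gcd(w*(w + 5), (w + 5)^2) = w + 5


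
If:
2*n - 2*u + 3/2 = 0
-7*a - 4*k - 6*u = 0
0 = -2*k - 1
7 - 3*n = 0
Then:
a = -33/14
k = -1/2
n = 7/3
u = 37/12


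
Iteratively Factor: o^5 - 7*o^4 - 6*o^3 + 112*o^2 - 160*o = (o)*(o^4 - 7*o^3 - 6*o^2 + 112*o - 160) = o*(o - 2)*(o^3 - 5*o^2 - 16*o + 80) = o*(o - 4)*(o - 2)*(o^2 - o - 20) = o*(o - 4)*(o - 2)*(o + 4)*(o - 5)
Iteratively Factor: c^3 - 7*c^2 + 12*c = (c)*(c^2 - 7*c + 12) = c*(c - 3)*(c - 4)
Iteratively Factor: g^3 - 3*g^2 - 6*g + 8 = (g + 2)*(g^2 - 5*g + 4) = (g - 1)*(g + 2)*(g - 4)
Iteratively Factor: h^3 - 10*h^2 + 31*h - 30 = (h - 5)*(h^2 - 5*h + 6) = (h - 5)*(h - 2)*(h - 3)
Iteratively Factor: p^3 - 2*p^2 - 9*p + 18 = (p - 3)*(p^2 + p - 6) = (p - 3)*(p - 2)*(p + 3)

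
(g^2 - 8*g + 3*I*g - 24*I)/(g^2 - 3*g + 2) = (g^2 + g*(-8 + 3*I) - 24*I)/(g^2 - 3*g + 2)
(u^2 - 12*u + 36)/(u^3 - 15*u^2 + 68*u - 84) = (u - 6)/(u^2 - 9*u + 14)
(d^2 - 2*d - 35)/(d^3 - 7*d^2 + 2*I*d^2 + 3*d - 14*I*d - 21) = (d + 5)/(d^2 + 2*I*d + 3)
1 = 1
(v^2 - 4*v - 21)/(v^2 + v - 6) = (v - 7)/(v - 2)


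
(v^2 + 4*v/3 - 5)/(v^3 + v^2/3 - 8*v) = (3*v - 5)/(v*(3*v - 8))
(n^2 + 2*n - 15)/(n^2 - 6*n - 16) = (-n^2 - 2*n + 15)/(-n^2 + 6*n + 16)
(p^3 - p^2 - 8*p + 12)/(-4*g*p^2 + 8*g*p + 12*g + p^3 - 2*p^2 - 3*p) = (-p^3 + p^2 + 8*p - 12)/(4*g*p^2 - 8*g*p - 12*g - p^3 + 2*p^2 + 3*p)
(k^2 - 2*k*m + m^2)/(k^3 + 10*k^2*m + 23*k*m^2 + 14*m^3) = (k^2 - 2*k*m + m^2)/(k^3 + 10*k^2*m + 23*k*m^2 + 14*m^3)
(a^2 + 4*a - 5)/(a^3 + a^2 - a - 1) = (a + 5)/(a^2 + 2*a + 1)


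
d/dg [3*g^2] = 6*g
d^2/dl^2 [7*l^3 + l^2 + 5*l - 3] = 42*l + 2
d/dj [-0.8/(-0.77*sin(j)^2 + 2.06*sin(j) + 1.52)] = (1.648 - 1.232*sin(j))*cos(j)/(-0.77*sin(j)^2 + 2.06*sin(j) + 1.52)^2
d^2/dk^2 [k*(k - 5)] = 2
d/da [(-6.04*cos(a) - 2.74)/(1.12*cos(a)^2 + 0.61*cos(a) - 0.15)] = (6.7648*sin(a)^2 - 6.1376*cos(a) - 9.3422)*sin(a)/(1.12*cos(a)^2 + 0.61*cos(a) - 0.15)^2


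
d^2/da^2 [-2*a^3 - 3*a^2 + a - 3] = -12*a - 6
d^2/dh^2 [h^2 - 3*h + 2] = 2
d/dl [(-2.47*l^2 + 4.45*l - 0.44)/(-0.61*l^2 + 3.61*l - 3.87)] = (-6.2022*l^2 + 18.581*l - 15.6331)/(0.3721*l^4 - 4.4042*l^3 + 17.7535*l^2 - 27.9414*l + 14.9769)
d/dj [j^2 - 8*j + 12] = 2*j - 8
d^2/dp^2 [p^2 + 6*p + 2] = 2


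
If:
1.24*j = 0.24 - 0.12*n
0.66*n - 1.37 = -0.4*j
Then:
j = -0.01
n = 2.08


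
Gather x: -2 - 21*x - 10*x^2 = -10*x^2 - 21*x - 2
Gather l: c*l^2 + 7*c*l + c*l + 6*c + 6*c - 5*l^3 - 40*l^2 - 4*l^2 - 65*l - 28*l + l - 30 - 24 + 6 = 12*c - 5*l^3 + l^2*(c - 44) + l*(8*c - 92) - 48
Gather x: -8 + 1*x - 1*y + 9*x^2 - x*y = 9*x^2 + x*(1 - y) - y - 8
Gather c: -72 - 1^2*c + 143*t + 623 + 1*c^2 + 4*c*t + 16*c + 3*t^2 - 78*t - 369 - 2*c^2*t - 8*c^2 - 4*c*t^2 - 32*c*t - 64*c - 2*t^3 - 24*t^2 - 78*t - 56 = c^2*(-2*t - 7) + c*(-4*t^2 - 28*t - 49) - 2*t^3 - 21*t^2 - 13*t + 126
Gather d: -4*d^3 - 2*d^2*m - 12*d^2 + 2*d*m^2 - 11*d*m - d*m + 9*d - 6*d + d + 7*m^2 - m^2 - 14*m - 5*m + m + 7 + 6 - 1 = -4*d^3 + d^2*(-2*m - 12) + d*(2*m^2 - 12*m + 4) + 6*m^2 - 18*m + 12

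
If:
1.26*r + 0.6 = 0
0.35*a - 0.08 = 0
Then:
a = 0.23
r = -0.48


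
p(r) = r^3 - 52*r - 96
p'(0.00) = -52.00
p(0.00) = -96.00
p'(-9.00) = 191.00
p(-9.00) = -357.00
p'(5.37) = 34.51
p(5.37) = -220.39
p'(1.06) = -48.63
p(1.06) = -149.93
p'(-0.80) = -50.08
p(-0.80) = -54.91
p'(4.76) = 15.97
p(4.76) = -235.67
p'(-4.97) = 22.10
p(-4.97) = 39.68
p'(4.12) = -1.08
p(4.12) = -240.31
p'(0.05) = -51.99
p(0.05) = -98.60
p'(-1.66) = -43.73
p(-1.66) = -14.25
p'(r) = 3*r^2 - 52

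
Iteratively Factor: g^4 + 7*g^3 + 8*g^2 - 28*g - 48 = (g + 2)*(g^3 + 5*g^2 - 2*g - 24) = (g + 2)*(g + 3)*(g^2 + 2*g - 8) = (g + 2)*(g + 3)*(g + 4)*(g - 2)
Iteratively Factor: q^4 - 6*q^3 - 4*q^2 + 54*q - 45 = (q - 3)*(q^3 - 3*q^2 - 13*q + 15) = (q - 3)*(q - 1)*(q^2 - 2*q - 15) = (q - 3)*(q - 1)*(q + 3)*(q - 5)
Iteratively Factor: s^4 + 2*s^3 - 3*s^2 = (s)*(s^3 + 2*s^2 - 3*s) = s^2*(s^2 + 2*s - 3) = s^2*(s + 3)*(s - 1)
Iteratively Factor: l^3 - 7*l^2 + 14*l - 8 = (l - 1)*(l^2 - 6*l + 8) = (l - 4)*(l - 1)*(l - 2)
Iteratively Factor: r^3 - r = (r)*(r^2 - 1) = r*(r - 1)*(r + 1)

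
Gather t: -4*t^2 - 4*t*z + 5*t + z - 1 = -4*t^2 + t*(5 - 4*z) + z - 1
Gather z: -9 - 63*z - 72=-63*z - 81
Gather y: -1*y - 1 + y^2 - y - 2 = y^2 - 2*y - 3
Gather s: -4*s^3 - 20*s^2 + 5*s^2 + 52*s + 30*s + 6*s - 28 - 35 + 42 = -4*s^3 - 15*s^2 + 88*s - 21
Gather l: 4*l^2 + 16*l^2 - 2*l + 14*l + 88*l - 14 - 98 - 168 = 20*l^2 + 100*l - 280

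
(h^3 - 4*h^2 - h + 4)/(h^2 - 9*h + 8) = (h^2 - 3*h - 4)/(h - 8)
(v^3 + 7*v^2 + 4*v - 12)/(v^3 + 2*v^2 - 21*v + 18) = (v + 2)/(v - 3)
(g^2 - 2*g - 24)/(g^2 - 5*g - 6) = (g + 4)/(g + 1)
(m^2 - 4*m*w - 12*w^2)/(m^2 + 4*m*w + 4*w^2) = (m - 6*w)/(m + 2*w)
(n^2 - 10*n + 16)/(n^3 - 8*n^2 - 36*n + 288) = (n - 2)/(n^2 - 36)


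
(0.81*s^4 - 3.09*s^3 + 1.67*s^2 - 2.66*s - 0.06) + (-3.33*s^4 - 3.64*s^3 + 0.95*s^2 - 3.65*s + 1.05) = -2.52*s^4 - 6.73*s^3 + 2.62*s^2 - 6.31*s + 0.99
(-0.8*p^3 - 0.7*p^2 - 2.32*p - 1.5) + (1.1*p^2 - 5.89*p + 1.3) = -0.8*p^3 + 0.4*p^2 - 8.21*p - 0.2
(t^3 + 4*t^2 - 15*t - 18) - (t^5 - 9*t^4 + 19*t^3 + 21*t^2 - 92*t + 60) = -t^5 + 9*t^4 - 18*t^3 - 17*t^2 + 77*t - 78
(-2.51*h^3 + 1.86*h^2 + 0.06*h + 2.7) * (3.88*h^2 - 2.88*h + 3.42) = -9.7388*h^5 + 14.4456*h^4 - 13.7082*h^3 + 16.6644*h^2 - 7.5708*h + 9.234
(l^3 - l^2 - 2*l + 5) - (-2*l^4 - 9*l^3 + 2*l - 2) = 2*l^4 + 10*l^3 - l^2 - 4*l + 7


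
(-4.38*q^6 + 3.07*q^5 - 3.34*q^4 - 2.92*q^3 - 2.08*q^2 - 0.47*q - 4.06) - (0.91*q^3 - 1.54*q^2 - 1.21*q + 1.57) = -4.38*q^6 + 3.07*q^5 - 3.34*q^4 - 3.83*q^3 - 0.54*q^2 + 0.74*q - 5.63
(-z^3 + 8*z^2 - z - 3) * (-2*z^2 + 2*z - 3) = 2*z^5 - 18*z^4 + 21*z^3 - 20*z^2 - 3*z + 9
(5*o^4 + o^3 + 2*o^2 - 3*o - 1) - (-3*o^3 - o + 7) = 5*o^4 + 4*o^3 + 2*o^2 - 2*o - 8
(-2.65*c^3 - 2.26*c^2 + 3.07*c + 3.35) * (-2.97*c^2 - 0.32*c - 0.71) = 7.8705*c^5 + 7.5602*c^4 - 6.5132*c^3 - 9.3273*c^2 - 3.2517*c - 2.3785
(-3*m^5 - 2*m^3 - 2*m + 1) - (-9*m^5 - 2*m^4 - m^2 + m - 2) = 6*m^5 + 2*m^4 - 2*m^3 + m^2 - 3*m + 3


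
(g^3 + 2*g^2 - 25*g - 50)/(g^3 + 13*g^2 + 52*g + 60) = (g - 5)/(g + 6)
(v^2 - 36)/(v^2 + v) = (v^2 - 36)/(v*(v + 1))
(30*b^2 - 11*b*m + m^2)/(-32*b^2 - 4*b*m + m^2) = (-30*b^2 + 11*b*m - m^2)/(32*b^2 + 4*b*m - m^2)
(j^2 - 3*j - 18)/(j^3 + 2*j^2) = (j^2 - 3*j - 18)/(j^2*(j + 2))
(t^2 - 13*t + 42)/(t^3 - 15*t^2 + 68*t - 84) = 1/(t - 2)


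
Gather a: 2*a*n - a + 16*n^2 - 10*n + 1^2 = a*(2*n - 1) + 16*n^2 - 10*n + 1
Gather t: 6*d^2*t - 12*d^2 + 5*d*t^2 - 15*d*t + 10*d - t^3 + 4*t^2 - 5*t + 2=-12*d^2 + 10*d - t^3 + t^2*(5*d + 4) + t*(6*d^2 - 15*d - 5) + 2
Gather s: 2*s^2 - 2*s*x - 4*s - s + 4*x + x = 2*s^2 + s*(-2*x - 5) + 5*x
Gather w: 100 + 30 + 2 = 132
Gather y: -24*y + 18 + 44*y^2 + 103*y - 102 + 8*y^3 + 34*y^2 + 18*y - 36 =8*y^3 + 78*y^2 + 97*y - 120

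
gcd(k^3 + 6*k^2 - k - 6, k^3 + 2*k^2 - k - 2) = k^2 - 1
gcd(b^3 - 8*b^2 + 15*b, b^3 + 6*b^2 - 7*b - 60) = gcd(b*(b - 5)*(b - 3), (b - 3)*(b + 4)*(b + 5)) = b - 3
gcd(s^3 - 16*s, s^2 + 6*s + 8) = s + 4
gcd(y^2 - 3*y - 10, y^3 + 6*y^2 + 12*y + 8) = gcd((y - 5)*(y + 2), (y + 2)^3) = y + 2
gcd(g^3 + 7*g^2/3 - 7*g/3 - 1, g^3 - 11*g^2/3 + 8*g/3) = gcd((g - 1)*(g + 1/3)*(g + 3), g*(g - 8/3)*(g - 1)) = g - 1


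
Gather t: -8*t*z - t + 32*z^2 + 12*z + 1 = t*(-8*z - 1) + 32*z^2 + 12*z + 1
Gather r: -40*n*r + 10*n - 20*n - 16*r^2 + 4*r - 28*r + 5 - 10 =-10*n - 16*r^2 + r*(-40*n - 24) - 5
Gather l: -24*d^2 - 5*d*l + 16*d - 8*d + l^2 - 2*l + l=-24*d^2 + 8*d + l^2 + l*(-5*d - 1)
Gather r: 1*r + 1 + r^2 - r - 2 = r^2 - 1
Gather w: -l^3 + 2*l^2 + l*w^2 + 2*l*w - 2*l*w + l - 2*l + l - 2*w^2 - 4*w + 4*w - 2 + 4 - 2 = -l^3 + 2*l^2 + w^2*(l - 2)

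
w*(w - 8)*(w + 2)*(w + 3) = w^4 - 3*w^3 - 34*w^2 - 48*w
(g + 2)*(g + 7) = g^2 + 9*g + 14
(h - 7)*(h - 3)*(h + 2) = h^3 - 8*h^2 + h + 42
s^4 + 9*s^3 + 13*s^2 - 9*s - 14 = (s - 1)*(s + 1)*(s + 2)*(s + 7)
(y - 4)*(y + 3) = y^2 - y - 12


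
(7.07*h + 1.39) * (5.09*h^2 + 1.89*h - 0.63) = 35.9863*h^3 + 20.4374*h^2 - 1.827*h - 0.8757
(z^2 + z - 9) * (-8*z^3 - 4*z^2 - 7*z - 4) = -8*z^5 - 12*z^4 + 61*z^3 + 25*z^2 + 59*z + 36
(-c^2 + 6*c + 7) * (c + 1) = -c^3 + 5*c^2 + 13*c + 7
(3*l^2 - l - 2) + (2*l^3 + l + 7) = 2*l^3 + 3*l^2 + 5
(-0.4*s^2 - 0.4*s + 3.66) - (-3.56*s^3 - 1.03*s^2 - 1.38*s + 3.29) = 3.56*s^3 + 0.63*s^2 + 0.98*s + 0.37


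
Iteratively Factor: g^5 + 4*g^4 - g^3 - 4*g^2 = (g)*(g^4 + 4*g^3 - g^2 - 4*g) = g^2*(g^3 + 4*g^2 - g - 4) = g^2*(g + 4)*(g^2 - 1) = g^2*(g + 1)*(g + 4)*(g - 1)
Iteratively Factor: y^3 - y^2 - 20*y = (y)*(y^2 - y - 20) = y*(y + 4)*(y - 5)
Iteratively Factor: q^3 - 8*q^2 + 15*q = (q - 3)*(q^2 - 5*q) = (q - 5)*(q - 3)*(q)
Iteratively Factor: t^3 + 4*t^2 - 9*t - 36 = (t - 3)*(t^2 + 7*t + 12) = (t - 3)*(t + 3)*(t + 4)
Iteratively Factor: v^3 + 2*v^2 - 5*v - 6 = (v + 1)*(v^2 + v - 6) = (v - 2)*(v + 1)*(v + 3)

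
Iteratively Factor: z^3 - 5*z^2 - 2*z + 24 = (z - 3)*(z^2 - 2*z - 8) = (z - 4)*(z - 3)*(z + 2)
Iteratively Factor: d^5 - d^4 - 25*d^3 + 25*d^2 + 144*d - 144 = (d - 4)*(d^4 + 3*d^3 - 13*d^2 - 27*d + 36) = (d - 4)*(d + 4)*(d^3 - d^2 - 9*d + 9) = (d - 4)*(d - 1)*(d + 4)*(d^2 - 9) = (d - 4)*(d - 1)*(d + 3)*(d + 4)*(d - 3)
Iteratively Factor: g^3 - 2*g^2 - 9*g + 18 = (g - 2)*(g^2 - 9) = (g - 2)*(g + 3)*(g - 3)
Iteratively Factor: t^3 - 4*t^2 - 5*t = (t + 1)*(t^2 - 5*t) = t*(t + 1)*(t - 5)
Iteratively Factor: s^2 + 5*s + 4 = (s + 1)*(s + 4)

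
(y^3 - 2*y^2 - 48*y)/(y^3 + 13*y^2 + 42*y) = (y - 8)/(y + 7)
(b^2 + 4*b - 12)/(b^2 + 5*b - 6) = (b - 2)/(b - 1)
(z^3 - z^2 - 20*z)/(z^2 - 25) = z*(z + 4)/(z + 5)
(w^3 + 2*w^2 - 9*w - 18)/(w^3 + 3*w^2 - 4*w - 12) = (w - 3)/(w - 2)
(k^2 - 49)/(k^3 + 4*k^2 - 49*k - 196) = 1/(k + 4)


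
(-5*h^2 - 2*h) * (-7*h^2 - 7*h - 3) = 35*h^4 + 49*h^3 + 29*h^2 + 6*h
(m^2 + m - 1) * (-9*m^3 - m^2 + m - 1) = -9*m^5 - 10*m^4 + 9*m^3 + m^2 - 2*m + 1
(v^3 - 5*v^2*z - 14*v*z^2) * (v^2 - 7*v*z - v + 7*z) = v^5 - 12*v^4*z - v^4 + 21*v^3*z^2 + 12*v^3*z + 98*v^2*z^3 - 21*v^2*z^2 - 98*v*z^3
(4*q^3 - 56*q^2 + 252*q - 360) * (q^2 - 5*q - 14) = 4*q^5 - 76*q^4 + 476*q^3 - 836*q^2 - 1728*q + 5040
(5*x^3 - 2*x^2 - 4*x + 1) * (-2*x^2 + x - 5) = -10*x^5 + 9*x^4 - 19*x^3 + 4*x^2 + 21*x - 5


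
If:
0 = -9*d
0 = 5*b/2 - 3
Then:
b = 6/5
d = 0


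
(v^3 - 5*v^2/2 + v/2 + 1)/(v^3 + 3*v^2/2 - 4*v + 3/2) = (2*v^2 - 3*v - 2)/(2*v^2 + 5*v - 3)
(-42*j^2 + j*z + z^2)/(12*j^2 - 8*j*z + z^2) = (7*j + z)/(-2*j + z)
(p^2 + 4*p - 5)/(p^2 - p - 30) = (p - 1)/(p - 6)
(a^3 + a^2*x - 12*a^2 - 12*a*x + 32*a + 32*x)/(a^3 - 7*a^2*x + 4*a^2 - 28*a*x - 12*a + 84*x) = (a^3 + a^2*x - 12*a^2 - 12*a*x + 32*a + 32*x)/(a^3 - 7*a^2*x + 4*a^2 - 28*a*x - 12*a + 84*x)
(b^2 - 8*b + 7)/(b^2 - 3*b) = (b^2 - 8*b + 7)/(b*(b - 3))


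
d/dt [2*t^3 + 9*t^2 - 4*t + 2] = 6*t^2 + 18*t - 4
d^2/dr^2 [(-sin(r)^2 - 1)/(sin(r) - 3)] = (sin(r)^4 - 9*sin(r)^3 + 37*sin(r)^2 + 3*sin(r) - 20)/(sin(r) - 3)^3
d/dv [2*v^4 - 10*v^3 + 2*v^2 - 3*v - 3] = 8*v^3 - 30*v^2 + 4*v - 3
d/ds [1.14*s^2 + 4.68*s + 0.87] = 2.28*s + 4.68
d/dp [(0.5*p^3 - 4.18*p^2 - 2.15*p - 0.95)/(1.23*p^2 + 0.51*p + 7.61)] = (0.615*p^4 + 0.51*p^3 + 11.9277*p^2 - 61.2826*p - 15.877)/(1.5129*p^4 + 1.2546*p^3 + 18.9807*p^2 + 7.7622*p + 57.9121)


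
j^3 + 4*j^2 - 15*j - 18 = (j - 3)*(j + 1)*(j + 6)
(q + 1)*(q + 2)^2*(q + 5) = q^4 + 10*q^3 + 33*q^2 + 44*q + 20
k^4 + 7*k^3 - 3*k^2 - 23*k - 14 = (k - 2)*(k + 1)^2*(k + 7)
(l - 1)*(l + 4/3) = l^2 + l/3 - 4/3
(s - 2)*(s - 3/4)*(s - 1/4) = s^3 - 3*s^2 + 35*s/16 - 3/8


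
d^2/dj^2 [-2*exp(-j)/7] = -2*exp(-j)/7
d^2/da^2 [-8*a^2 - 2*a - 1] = -16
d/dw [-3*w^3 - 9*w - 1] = -9*w^2 - 9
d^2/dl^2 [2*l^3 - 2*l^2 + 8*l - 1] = 12*l - 4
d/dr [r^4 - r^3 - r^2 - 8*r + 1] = 4*r^3 - 3*r^2 - 2*r - 8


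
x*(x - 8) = x^2 - 8*x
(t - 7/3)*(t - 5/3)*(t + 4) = t^3 - 109*t/9 + 140/9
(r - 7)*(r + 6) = r^2 - r - 42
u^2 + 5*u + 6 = (u + 2)*(u + 3)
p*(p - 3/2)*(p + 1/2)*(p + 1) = p^4 - 7*p^2/4 - 3*p/4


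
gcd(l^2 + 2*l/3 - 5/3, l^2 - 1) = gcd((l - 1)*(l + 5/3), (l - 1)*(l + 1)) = l - 1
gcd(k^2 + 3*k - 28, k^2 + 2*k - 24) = k - 4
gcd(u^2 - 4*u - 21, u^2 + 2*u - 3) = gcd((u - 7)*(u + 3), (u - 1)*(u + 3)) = u + 3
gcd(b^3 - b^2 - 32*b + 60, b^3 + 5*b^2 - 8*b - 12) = b^2 + 4*b - 12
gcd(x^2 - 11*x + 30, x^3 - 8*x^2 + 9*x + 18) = x - 6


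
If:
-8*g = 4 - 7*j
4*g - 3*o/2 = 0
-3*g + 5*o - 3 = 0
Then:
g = 9/31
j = 28/31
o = 24/31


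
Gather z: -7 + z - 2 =z - 9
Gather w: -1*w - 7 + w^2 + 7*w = w^2 + 6*w - 7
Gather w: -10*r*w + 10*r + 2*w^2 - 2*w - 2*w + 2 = 10*r + 2*w^2 + w*(-10*r - 4) + 2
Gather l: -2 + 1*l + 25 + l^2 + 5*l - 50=l^2 + 6*l - 27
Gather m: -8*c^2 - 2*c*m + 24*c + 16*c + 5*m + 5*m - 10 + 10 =-8*c^2 + 40*c + m*(10 - 2*c)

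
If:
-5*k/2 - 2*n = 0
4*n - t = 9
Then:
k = -t/5 - 9/5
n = t/4 + 9/4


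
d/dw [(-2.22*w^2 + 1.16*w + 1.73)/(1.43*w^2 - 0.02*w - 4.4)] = (-1.6144*w^2 + 14.5882*w - 5.0694)/(2.0449*w^4 - 0.0572*w^3 - 12.5836*w^2 + 0.176*w + 19.36)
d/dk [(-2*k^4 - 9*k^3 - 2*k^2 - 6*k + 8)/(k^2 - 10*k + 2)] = (-4*k^5 + 51*k^4 + 164*k^3 - 28*k^2 - 24*k + 68)/(k^4 - 20*k^3 + 104*k^2 - 40*k + 4)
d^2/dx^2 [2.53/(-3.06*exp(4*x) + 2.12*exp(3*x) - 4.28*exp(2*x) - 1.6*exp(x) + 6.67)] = (-2.53*(12.24*exp(3*x) - 6.36*exp(2*x) + 8.56*exp(x) + 1.6)*(24.48*exp(3*x) - 12.72*exp(2*x) + 17.12*exp(x) + 3.2)*exp(x) + (123.8688*exp(3*x) - 48.2724*exp(2*x) + 43.3136*exp(x) + 4.048)*(3.06*exp(4*x) - 2.12*exp(3*x) + 4.28*exp(2*x) + 1.6*exp(x) - 6.67))*exp(x)/(3.06*exp(4*x) - 2.12*exp(3*x) + 4.28*exp(2*x) + 1.6*exp(x) - 6.67)^3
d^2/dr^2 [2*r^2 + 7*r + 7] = 4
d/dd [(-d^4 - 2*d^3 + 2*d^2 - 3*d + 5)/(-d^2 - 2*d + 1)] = (2*d^5 + 8*d^4 + 4*d^3 - 13*d^2 + 14*d + 7)/(d^4 + 4*d^3 + 2*d^2 - 4*d + 1)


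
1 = 1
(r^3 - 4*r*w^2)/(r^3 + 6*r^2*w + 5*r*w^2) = (r^2 - 4*w^2)/(r^2 + 6*r*w + 5*w^2)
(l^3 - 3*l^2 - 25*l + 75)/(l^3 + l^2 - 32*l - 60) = (l^2 - 8*l + 15)/(l^2 - 4*l - 12)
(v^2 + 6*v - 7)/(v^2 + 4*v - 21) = (v - 1)/(v - 3)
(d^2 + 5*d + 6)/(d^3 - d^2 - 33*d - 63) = (d + 2)/(d^2 - 4*d - 21)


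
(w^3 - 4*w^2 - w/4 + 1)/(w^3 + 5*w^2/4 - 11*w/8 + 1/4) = 2*(2*w^2 - 7*w - 4)/(4*w^2 + 7*w - 2)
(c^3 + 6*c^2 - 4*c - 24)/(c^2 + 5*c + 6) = (c^2 + 4*c - 12)/(c + 3)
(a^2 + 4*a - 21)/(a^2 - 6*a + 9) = (a + 7)/(a - 3)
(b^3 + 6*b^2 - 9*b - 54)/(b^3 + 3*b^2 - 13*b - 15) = (b^2 + 9*b + 18)/(b^2 + 6*b + 5)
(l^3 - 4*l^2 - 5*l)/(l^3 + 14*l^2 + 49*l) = (l^2 - 4*l - 5)/(l^2 + 14*l + 49)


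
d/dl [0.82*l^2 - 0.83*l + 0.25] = 1.64*l - 0.83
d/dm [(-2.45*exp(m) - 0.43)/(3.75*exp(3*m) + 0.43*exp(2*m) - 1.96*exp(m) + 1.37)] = (18.375*exp(3*m) + 5.891*exp(2*m) + 0.3698*exp(m) - 4.1993)*exp(m)/(14.0625*exp(6*m) + 3.225*exp(5*m) - 14.5151*exp(4*m) + 8.5894*exp(3*m) + 5.0198*exp(2*m) - 5.3704*exp(m) + 1.8769)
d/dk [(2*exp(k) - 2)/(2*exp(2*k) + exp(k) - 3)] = -4*exp(k)/(4*exp(2*k) + 12*exp(k) + 9)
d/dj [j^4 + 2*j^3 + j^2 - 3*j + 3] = 4*j^3 + 6*j^2 + 2*j - 3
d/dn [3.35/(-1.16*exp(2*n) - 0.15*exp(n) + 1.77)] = (7.772*exp(n) + 0.5025)*exp(n)/(1.16*exp(2*n) + 0.15*exp(n) - 1.77)^2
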